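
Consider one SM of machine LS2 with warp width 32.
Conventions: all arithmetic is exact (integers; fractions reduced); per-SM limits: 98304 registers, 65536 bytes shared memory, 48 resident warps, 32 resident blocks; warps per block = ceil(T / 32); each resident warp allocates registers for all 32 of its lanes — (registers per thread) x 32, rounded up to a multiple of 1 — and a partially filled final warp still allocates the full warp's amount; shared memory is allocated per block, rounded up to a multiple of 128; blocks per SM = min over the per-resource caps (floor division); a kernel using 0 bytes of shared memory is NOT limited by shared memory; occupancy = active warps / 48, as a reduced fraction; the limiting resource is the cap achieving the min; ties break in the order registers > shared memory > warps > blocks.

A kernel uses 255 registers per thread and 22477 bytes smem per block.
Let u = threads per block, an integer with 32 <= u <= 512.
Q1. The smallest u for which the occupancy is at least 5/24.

Answer: u = 129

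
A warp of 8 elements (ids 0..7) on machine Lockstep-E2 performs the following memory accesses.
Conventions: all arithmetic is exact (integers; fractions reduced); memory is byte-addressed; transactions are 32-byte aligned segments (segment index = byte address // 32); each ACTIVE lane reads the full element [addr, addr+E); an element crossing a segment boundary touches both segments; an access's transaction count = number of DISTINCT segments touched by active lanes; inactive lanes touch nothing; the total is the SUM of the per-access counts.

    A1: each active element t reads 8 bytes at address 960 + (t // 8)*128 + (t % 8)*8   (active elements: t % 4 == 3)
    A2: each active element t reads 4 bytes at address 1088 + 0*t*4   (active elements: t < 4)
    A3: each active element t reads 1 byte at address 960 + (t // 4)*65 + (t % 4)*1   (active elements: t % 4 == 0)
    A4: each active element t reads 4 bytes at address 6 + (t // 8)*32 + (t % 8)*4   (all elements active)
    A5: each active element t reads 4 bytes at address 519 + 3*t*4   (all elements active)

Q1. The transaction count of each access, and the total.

A1: 2 transactions
A2: 1 transaction
A3: 2 transactions
A4: 2 transactions
A5: 3 transactions

Answer: 2,1,2,2,3; total 10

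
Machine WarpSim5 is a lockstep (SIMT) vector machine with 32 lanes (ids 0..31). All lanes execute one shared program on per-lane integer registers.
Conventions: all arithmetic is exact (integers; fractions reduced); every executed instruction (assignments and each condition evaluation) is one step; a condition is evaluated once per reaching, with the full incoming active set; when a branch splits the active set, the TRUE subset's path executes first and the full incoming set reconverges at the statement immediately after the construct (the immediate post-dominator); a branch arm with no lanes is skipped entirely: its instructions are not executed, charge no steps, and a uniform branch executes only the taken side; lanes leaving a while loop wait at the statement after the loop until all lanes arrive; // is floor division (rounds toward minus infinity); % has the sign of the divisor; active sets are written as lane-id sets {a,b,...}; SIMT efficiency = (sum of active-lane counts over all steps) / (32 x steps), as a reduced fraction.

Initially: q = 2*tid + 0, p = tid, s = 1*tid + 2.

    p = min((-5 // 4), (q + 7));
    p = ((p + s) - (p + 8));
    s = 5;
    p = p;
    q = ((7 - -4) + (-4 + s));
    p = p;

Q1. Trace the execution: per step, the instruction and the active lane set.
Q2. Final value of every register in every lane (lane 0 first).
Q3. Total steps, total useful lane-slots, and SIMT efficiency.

step 0: p <- min((-5 // 4), (q + 7)) {0,1,2,3,4,5,6,7,8,9,10,11,12,13,14,15,16,17,18,19,20,21,22,23,24,25,26,27,28,29,30,31}
step 1: p <- ((p + s) - (p + 8))     {0,1,2,3,4,5,6,7,8,9,10,11,12,13,14,15,16,17,18,19,20,21,22,23,24,25,26,27,28,29,30,31}
step 2: s <- 5                       {0,1,2,3,4,5,6,7,8,9,10,11,12,13,14,15,16,17,18,19,20,21,22,23,24,25,26,27,28,29,30,31}
step 3: p <- p                       {0,1,2,3,4,5,6,7,8,9,10,11,12,13,14,15,16,17,18,19,20,21,22,23,24,25,26,27,28,29,30,31}
step 4: q <- ((7 - -4) + (-4 + s))   {0,1,2,3,4,5,6,7,8,9,10,11,12,13,14,15,16,17,18,19,20,21,22,23,24,25,26,27,28,29,30,31}
step 5: p <- p                       {0,1,2,3,4,5,6,7,8,9,10,11,12,13,14,15,16,17,18,19,20,21,22,23,24,25,26,27,28,29,30,31}

Answer: 6 steps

q: 12,12,12,12,12,12,12,12,12,12,12,12,12,12,12,12,12,12,12,12,12,12,12,12,12,12,12,12,12,12,12,12
p: -6,-5,-4,-3,-2,-1,0,1,2,3,4,5,6,7,8,9,10,11,12,13,14,15,16,17,18,19,20,21,22,23,24,25
s: 5,5,5,5,5,5,5,5,5,5,5,5,5,5,5,5,5,5,5,5,5,5,5,5,5,5,5,5,5,5,5,5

steps = 6; useful = 192; efficiency = 192/192 = 1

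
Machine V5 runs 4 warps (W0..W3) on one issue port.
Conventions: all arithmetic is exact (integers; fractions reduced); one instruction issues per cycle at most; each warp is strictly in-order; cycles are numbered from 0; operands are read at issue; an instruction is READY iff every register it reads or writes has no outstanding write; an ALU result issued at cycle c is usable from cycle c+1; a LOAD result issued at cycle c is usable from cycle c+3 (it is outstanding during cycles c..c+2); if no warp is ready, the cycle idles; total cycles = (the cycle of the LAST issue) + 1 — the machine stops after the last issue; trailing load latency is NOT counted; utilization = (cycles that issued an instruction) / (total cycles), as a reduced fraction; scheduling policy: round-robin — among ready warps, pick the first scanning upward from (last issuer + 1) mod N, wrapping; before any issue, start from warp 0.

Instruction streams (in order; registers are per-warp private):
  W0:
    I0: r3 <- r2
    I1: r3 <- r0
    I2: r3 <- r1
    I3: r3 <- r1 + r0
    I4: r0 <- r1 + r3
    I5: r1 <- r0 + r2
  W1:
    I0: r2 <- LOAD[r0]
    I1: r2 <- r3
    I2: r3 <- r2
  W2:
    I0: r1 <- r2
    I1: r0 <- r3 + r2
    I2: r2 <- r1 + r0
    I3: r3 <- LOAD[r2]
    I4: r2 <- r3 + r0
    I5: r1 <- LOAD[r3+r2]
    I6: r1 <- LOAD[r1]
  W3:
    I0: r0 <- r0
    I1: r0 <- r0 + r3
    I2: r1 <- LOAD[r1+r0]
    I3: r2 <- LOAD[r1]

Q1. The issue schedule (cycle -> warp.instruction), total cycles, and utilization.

cycle 0: W0.I0
cycle 1: W1.I0
cycle 2: W2.I0
cycle 3: W3.I0
cycle 4: W0.I1
cycle 5: W1.I1
cycle 6: W2.I1
cycle 7: W3.I1
cycle 8: W0.I2
cycle 9: W1.I2
cycle 10: W2.I2
cycle 11: W3.I2
cycle 12: W0.I3
cycle 13: W2.I3
cycle 14: W3.I3
cycle 15: W0.I4
cycle 16: W2.I4
cycle 17: W0.I5
cycle 18: W2.I5
cycle 19: idle
cycle 20: idle
cycle 21: W2.I6

Answer: 22 cycles, utilization 10/11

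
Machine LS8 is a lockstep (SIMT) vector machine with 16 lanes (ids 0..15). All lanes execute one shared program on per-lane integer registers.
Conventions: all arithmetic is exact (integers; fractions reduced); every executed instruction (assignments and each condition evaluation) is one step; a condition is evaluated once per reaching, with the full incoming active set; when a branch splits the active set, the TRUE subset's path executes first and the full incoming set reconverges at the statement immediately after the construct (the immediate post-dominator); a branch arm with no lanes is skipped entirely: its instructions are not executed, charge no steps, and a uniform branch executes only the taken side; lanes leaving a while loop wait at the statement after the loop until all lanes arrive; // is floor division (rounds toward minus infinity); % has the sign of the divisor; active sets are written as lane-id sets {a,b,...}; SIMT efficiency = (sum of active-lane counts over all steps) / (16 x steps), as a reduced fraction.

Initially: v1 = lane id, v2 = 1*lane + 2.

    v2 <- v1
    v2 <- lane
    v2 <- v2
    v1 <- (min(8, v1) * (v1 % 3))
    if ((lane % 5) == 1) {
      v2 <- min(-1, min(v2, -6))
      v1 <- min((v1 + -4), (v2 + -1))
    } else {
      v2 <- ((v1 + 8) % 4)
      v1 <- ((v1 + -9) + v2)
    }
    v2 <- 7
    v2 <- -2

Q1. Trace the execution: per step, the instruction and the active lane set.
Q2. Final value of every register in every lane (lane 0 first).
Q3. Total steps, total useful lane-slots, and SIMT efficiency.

step 0: v2 <- v1                     {0,1,2,3,4,5,6,7,8,9,10,11,12,13,14,15}
step 1: v2 <- lane                   {0,1,2,3,4,5,6,7,8,9,10,11,12,13,14,15}
step 2: v2 <- v2                     {0,1,2,3,4,5,6,7,8,9,10,11,12,13,14,15}
step 3: v1 <- (min(8, v1) * (v1 % 3)) {0,1,2,3,4,5,6,7,8,9,10,11,12,13,14,15}
step 4: eval ((lane % 5) == 1)       {0,1,2,3,4,5,6,7,8,9,10,11,12,13,14,15}
step 5: v2 <- min(-1, min(v2, -6))   {1,6,11}
step 6: v1 <- min((v1 + -4), (v2 + -1)) {1,6,11}
step 7: v2 <- ((v1 + 8) % 4)         {0,2,3,4,5,7,8,9,10,12,13,14,15}
step 8: v1 <- ((v1 + -9) + v2)       {0,2,3,4,5,7,8,9,10,12,13,14,15}
step 9: v2 <- 7                      {0,1,2,3,4,5,6,7,8,9,10,11,12,13,14,15}
step 10: v2 <- -2                     {0,1,2,3,4,5,6,7,8,9,10,11,12,13,14,15}

Answer: 11 steps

v1: -9,-7,-5,-9,-5,3,-7,1,7,-9,-1,-7,-9,-1,7,-9
v2: -2,-2,-2,-2,-2,-2,-2,-2,-2,-2,-2,-2,-2,-2,-2,-2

steps = 11; useful = 144; efficiency = 144/176 = 9/11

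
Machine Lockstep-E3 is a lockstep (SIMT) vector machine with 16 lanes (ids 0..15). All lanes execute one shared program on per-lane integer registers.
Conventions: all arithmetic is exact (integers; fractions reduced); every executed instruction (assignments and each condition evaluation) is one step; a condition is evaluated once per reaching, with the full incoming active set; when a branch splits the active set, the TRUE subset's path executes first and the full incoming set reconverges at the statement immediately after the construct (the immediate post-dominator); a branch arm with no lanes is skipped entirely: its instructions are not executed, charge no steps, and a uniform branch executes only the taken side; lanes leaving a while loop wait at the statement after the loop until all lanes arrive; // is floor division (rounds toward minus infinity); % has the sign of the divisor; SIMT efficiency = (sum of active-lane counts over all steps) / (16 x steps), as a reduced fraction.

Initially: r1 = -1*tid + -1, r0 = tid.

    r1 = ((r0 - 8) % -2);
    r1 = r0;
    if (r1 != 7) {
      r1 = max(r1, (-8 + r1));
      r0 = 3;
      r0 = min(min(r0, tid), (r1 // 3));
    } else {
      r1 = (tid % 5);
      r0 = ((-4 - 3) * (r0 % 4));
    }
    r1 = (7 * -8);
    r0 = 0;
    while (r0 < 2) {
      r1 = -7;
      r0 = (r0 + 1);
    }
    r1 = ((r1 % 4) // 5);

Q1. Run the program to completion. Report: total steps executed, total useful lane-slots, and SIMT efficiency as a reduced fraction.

Answer: 18 steps, 255 useful, 85/96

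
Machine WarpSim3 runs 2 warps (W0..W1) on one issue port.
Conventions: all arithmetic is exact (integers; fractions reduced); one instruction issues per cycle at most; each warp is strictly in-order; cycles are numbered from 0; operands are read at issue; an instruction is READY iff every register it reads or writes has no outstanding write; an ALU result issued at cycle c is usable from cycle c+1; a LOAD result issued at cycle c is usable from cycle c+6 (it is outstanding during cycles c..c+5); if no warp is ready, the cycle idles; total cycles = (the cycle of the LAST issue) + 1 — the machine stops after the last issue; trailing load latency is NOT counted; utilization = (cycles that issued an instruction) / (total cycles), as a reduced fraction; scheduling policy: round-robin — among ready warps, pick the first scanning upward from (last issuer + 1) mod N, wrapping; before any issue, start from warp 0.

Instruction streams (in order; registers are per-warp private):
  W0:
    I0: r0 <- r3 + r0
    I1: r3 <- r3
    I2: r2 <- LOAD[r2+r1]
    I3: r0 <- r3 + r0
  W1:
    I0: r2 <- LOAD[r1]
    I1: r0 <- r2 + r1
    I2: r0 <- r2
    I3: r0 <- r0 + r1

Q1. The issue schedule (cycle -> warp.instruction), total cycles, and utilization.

cycle 0: W0.I0
cycle 1: W1.I0
cycle 2: W0.I1
cycle 3: W0.I2
cycle 4: W0.I3
cycle 5: idle
cycle 6: idle
cycle 7: W1.I1
cycle 8: W1.I2
cycle 9: W1.I3

Answer: 10 cycles, utilization 4/5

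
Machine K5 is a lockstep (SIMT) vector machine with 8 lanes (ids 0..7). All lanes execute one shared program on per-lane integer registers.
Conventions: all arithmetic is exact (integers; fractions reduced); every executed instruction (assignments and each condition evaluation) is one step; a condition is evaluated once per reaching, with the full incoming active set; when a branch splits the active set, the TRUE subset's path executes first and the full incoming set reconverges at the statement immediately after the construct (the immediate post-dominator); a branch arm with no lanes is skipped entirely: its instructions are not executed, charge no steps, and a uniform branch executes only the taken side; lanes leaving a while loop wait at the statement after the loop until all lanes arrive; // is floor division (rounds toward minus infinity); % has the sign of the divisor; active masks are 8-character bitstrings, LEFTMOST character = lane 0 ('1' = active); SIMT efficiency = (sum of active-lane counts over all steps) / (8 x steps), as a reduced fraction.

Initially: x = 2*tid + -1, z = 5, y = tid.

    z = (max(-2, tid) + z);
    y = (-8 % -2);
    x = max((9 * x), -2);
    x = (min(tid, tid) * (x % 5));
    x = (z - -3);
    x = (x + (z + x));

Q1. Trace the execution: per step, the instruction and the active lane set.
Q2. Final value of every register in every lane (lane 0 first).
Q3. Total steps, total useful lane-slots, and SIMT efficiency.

step 0: z <- (max(-2, tid) + z)      11111111
step 1: y <- (-8 % -2)               11111111
step 2: x <- max((9 * x), -2)        11111111
step 3: x <- (min(tid, tid) * (x % 5)) 11111111
step 4: x <- (z - -3)                11111111
step 5: x <- (x + (z + x))           11111111

Answer: 6 steps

x: 21,24,27,30,33,36,39,42
z: 5,6,7,8,9,10,11,12
y: 0,0,0,0,0,0,0,0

steps = 6; useful = 48; efficiency = 48/48 = 1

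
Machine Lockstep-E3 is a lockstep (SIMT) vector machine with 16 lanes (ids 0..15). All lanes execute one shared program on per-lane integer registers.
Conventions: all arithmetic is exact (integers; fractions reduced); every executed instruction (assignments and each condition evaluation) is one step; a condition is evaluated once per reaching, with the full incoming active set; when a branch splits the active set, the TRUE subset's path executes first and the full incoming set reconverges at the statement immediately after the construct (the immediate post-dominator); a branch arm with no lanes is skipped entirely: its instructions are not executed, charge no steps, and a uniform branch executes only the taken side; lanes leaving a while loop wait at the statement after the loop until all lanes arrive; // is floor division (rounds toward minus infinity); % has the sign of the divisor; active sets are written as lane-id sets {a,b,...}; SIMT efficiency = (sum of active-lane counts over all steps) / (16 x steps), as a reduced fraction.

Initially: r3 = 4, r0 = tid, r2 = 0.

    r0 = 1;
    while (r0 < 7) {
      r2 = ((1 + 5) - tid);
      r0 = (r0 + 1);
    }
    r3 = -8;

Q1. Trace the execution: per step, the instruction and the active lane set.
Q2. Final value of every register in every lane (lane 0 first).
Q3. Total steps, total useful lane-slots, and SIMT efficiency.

step 0: r0 <- 1                      {0,1,2,3,4,5,6,7,8,9,10,11,12,13,14,15}
step 1: eval (r0 < 7)                {0,1,2,3,4,5,6,7,8,9,10,11,12,13,14,15}
step 2: r2 <- ((1 + 5) - tid)        {0,1,2,3,4,5,6,7,8,9,10,11,12,13,14,15}
step 3: r0 <- (r0 + 1)               {0,1,2,3,4,5,6,7,8,9,10,11,12,13,14,15}
step 4: eval (r0 < 7)                {0,1,2,3,4,5,6,7,8,9,10,11,12,13,14,15}
step 5: r2 <- ((1 + 5) - tid)        {0,1,2,3,4,5,6,7,8,9,10,11,12,13,14,15}
step 6: r0 <- (r0 + 1)               {0,1,2,3,4,5,6,7,8,9,10,11,12,13,14,15}
step 7: eval (r0 < 7)                {0,1,2,3,4,5,6,7,8,9,10,11,12,13,14,15}
step 8: r2 <- ((1 + 5) - tid)        {0,1,2,3,4,5,6,7,8,9,10,11,12,13,14,15}
step 9: r0 <- (r0 + 1)               {0,1,2,3,4,5,6,7,8,9,10,11,12,13,14,15}
step 10: eval (r0 < 7)                {0,1,2,3,4,5,6,7,8,9,10,11,12,13,14,15}
step 11: r2 <- ((1 + 5) - tid)        {0,1,2,3,4,5,6,7,8,9,10,11,12,13,14,15}
step 12: r0 <- (r0 + 1)               {0,1,2,3,4,5,6,7,8,9,10,11,12,13,14,15}
step 13: eval (r0 < 7)                {0,1,2,3,4,5,6,7,8,9,10,11,12,13,14,15}
step 14: r2 <- ((1 + 5) - tid)        {0,1,2,3,4,5,6,7,8,9,10,11,12,13,14,15}
step 15: r0 <- (r0 + 1)               {0,1,2,3,4,5,6,7,8,9,10,11,12,13,14,15}
step 16: eval (r0 < 7)                {0,1,2,3,4,5,6,7,8,9,10,11,12,13,14,15}
step 17: r2 <- ((1 + 5) - tid)        {0,1,2,3,4,5,6,7,8,9,10,11,12,13,14,15}
step 18: r0 <- (r0 + 1)               {0,1,2,3,4,5,6,7,8,9,10,11,12,13,14,15}
step 19: eval (r0 < 7)                {0,1,2,3,4,5,6,7,8,9,10,11,12,13,14,15}
step 20: r3 <- -8                     {0,1,2,3,4,5,6,7,8,9,10,11,12,13,14,15}

Answer: 21 steps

r3: -8,-8,-8,-8,-8,-8,-8,-8,-8,-8,-8,-8,-8,-8,-8,-8
r0: 7,7,7,7,7,7,7,7,7,7,7,7,7,7,7,7
r2: 6,5,4,3,2,1,0,-1,-2,-3,-4,-5,-6,-7,-8,-9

steps = 21; useful = 336; efficiency = 336/336 = 1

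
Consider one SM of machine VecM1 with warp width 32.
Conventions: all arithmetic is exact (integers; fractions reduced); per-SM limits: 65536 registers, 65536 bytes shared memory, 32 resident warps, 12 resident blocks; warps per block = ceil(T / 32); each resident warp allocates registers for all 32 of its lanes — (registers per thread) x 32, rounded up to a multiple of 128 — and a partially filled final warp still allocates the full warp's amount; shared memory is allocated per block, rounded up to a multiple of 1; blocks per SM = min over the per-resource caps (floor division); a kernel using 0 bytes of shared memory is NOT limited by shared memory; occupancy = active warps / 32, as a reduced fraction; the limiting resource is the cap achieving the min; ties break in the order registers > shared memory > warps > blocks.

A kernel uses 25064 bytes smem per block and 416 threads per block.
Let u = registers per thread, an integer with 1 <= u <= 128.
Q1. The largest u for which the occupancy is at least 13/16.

Answer: u = 76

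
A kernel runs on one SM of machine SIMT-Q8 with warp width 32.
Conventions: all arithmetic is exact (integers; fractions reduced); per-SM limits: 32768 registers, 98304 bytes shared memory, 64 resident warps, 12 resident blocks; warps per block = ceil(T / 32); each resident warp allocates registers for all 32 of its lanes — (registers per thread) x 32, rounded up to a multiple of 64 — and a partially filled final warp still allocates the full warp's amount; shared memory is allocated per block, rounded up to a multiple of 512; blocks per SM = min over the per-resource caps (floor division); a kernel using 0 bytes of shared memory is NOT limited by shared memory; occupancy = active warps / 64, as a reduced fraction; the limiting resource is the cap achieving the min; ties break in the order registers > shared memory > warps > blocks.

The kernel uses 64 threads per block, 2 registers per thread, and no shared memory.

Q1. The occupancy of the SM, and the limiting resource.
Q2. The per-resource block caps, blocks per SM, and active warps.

Answer: occupancy 3/8, limited by blocks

registers: 256 blocks
shared memory: no limit (kernel uses none)
warps: 32 blocks
blocks: 12 blocks

Answer: 12 blocks, 24 active warps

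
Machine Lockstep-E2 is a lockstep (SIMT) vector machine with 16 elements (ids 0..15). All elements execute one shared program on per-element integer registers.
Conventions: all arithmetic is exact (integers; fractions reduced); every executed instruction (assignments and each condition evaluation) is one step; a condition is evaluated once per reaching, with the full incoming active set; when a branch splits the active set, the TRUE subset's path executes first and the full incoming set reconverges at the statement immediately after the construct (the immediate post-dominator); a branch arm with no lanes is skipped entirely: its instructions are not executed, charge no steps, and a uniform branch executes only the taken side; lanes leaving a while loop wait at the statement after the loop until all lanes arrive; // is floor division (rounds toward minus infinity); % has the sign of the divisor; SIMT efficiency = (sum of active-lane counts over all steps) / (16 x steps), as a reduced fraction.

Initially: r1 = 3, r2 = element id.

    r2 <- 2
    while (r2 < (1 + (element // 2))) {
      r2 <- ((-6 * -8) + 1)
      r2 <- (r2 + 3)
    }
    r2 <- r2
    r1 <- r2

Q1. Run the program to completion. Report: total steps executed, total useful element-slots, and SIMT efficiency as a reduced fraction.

Answer: 7 steps, 100 useful, 25/28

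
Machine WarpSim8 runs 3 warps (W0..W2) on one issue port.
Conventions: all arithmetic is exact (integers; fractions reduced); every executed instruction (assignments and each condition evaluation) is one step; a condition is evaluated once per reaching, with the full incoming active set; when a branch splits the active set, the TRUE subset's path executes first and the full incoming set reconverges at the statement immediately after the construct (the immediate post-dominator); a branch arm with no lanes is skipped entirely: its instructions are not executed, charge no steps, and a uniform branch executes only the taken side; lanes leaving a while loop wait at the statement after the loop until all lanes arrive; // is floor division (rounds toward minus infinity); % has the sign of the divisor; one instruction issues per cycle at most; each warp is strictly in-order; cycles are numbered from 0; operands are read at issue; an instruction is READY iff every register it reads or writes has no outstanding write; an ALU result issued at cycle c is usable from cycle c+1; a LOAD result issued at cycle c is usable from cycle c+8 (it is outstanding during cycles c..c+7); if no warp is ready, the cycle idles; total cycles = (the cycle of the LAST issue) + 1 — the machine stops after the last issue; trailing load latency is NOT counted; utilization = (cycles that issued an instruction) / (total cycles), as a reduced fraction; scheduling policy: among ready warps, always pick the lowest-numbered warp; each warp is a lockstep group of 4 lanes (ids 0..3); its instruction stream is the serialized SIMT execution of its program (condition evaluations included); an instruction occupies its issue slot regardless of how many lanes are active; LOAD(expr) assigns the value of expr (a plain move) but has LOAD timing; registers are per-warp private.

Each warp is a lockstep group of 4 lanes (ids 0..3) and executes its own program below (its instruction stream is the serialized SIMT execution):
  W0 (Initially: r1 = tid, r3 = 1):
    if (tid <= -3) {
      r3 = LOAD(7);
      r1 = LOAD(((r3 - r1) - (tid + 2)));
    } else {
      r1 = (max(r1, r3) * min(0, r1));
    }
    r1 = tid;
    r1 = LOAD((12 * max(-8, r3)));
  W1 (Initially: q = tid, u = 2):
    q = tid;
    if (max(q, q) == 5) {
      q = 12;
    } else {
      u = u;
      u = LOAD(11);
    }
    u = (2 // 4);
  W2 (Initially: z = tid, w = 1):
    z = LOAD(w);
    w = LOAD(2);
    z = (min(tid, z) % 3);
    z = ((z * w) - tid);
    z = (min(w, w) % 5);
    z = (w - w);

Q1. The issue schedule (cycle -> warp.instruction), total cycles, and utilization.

cycle 0: W0.I0
cycle 1: W0.I1
cycle 2: W0.I2
cycle 3: W0.I3
cycle 4: W1.I0
cycle 5: W1.I1
cycle 6: W1.I2
cycle 7: W1.I3
cycle 8: W2.I0
cycle 9: W2.I1
cycle 10: idle
cycle 11: idle
cycle 12: idle
cycle 13: idle
cycle 14: idle
cycle 15: W1.I4
cycle 16: W2.I2
cycle 17: W2.I3
cycle 18: W2.I4
cycle 19: W2.I5

Answer: 20 cycles, utilization 3/4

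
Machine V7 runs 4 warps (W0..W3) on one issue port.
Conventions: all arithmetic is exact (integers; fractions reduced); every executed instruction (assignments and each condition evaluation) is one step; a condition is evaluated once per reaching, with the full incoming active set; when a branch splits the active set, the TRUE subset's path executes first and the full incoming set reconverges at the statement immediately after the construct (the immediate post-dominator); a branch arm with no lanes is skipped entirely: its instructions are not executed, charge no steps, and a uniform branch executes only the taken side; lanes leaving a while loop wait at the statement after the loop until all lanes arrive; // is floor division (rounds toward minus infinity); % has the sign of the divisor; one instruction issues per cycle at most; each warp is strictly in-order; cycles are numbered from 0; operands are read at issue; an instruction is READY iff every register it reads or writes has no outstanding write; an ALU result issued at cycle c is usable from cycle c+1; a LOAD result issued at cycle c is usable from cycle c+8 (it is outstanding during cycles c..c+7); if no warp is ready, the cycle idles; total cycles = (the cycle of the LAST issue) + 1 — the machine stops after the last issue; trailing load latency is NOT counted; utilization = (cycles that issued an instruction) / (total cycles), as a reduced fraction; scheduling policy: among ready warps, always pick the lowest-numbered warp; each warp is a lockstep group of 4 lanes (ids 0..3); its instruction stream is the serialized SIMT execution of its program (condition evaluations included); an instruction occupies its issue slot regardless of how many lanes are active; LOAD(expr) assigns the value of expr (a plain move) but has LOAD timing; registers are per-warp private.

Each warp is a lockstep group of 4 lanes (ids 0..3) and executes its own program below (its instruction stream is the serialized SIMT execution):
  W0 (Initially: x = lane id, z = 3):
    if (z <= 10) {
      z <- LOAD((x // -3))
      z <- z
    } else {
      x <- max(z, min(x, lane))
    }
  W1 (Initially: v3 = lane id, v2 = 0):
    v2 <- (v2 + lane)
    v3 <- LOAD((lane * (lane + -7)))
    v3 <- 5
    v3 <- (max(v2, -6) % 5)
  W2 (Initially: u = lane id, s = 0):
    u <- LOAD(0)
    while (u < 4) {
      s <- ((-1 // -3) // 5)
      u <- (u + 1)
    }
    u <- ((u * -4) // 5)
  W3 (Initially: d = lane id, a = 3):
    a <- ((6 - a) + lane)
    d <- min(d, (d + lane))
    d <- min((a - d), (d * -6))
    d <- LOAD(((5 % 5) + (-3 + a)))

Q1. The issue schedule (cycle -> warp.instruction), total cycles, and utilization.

cycle 0: W0.I0
cycle 1: W0.I1
cycle 2: W1.I0
cycle 3: W1.I1
cycle 4: W2.I0
cycle 5: W3.I0
cycle 6: W3.I1
cycle 7: W3.I2
cycle 8: W3.I3
cycle 9: W0.I2
cycle 10: idle
cycle 11: W1.I2
cycle 12: W1.I3
cycle 13: W2.I1
cycle 14: W2.I2
cycle 15: W2.I3
cycle 16: W2.I4
cycle 17: W2.I5
cycle 18: W2.I6
cycle 19: W2.I7
cycle 20: W2.I8
cycle 21: W2.I9
cycle 22: W2.I10
cycle 23: W2.I11
cycle 24: W2.I12
cycle 25: W2.I13
cycle 26: W2.I14

Answer: 27 cycles, utilization 26/27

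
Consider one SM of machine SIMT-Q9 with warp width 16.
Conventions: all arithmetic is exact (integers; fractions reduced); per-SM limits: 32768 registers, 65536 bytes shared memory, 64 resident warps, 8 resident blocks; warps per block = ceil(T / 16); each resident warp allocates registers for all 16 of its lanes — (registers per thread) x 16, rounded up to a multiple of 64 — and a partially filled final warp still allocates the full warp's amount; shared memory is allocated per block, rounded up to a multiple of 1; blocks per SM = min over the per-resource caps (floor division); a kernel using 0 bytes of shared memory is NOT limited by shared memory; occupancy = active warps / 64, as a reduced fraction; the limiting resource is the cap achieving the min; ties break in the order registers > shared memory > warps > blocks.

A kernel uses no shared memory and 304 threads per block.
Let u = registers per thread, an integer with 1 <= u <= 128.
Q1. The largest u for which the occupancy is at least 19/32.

Answer: u = 52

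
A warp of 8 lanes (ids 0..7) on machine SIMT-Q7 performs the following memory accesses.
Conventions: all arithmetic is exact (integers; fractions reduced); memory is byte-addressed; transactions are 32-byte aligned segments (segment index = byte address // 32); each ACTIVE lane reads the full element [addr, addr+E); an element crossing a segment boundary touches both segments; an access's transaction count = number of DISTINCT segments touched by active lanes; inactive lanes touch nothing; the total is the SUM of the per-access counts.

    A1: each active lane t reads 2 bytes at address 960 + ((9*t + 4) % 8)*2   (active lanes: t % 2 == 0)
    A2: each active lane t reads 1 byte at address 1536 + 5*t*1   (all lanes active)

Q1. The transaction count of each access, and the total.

A1: 1 transaction
A2: 2 transactions

Answer: 1,2; total 3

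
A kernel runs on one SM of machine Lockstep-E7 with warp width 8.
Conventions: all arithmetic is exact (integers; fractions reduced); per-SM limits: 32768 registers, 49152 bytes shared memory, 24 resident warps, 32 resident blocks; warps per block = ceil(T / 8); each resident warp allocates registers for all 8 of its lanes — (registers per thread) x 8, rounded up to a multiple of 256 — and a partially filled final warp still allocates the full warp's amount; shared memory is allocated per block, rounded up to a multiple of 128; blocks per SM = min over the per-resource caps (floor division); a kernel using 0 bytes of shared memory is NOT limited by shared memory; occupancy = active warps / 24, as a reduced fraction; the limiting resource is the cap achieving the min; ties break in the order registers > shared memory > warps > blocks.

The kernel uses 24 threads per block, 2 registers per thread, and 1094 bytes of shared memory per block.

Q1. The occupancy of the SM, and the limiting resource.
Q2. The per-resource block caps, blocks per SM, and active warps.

Answer: occupancy 1, limited by warps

registers: 42 blocks
shared memory: 42 blocks
warps: 8 blocks
blocks: 32 blocks

Answer: 8 blocks, 24 active warps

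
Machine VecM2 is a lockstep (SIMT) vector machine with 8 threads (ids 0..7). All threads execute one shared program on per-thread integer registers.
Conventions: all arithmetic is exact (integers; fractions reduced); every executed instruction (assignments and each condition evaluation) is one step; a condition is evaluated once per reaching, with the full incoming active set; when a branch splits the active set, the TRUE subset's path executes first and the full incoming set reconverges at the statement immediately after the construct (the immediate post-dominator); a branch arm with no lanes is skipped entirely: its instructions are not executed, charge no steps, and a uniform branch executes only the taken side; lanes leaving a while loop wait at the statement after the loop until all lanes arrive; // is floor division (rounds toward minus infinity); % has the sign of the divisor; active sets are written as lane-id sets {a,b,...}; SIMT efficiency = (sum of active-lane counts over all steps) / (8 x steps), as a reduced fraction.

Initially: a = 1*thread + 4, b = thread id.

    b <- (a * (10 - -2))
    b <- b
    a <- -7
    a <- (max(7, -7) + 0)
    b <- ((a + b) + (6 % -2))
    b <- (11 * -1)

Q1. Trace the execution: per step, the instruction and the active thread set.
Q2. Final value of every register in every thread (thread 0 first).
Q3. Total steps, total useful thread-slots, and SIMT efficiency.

step 0: b <- (a * (10 - -2))         {0,1,2,3,4,5,6,7}
step 1: b <- b                       {0,1,2,3,4,5,6,7}
step 2: a <- -7                      {0,1,2,3,4,5,6,7}
step 3: a <- (max(7, -7) + 0)        {0,1,2,3,4,5,6,7}
step 4: b <- ((a + b) + (6 % -2))    {0,1,2,3,4,5,6,7}
step 5: b <- (11 * -1)               {0,1,2,3,4,5,6,7}

Answer: 6 steps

a: 7,7,7,7,7,7,7,7
b: -11,-11,-11,-11,-11,-11,-11,-11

steps = 6; useful = 48; efficiency = 48/48 = 1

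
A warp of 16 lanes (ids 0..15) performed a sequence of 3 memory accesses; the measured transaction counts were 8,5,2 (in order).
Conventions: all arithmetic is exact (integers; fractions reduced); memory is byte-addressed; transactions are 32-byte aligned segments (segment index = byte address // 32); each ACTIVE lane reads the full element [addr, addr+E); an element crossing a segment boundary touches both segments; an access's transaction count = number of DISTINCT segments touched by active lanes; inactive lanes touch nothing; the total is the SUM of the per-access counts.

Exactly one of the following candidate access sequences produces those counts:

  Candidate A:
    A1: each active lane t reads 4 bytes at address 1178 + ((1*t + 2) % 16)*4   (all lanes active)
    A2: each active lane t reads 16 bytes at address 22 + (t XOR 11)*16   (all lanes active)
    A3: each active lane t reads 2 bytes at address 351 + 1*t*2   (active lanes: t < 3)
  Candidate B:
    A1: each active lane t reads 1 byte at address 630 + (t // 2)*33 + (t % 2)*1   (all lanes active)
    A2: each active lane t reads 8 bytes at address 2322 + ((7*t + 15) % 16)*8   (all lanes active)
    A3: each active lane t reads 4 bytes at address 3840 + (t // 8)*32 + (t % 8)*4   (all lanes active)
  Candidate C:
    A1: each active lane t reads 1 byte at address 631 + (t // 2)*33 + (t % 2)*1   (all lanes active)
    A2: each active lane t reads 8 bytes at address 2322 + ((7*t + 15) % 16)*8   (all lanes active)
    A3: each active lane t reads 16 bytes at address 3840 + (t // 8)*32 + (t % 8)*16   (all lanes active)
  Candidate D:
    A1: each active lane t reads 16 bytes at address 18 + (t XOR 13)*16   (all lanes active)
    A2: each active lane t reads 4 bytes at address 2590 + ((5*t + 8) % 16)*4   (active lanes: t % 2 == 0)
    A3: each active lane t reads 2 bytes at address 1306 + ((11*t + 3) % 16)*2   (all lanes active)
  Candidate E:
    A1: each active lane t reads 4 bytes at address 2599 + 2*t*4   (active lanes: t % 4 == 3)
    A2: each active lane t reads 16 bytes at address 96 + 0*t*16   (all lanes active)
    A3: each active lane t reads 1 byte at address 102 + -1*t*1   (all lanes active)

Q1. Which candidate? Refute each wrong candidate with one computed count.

A: A1 gives 3 transactions, not 8
C: A3 gives 5 transactions, not 2
D: A1 gives 9 transactions, not 8
E: A1 gives 5 transactions, not 8
B: all counts match (8,5,2)

Answer: B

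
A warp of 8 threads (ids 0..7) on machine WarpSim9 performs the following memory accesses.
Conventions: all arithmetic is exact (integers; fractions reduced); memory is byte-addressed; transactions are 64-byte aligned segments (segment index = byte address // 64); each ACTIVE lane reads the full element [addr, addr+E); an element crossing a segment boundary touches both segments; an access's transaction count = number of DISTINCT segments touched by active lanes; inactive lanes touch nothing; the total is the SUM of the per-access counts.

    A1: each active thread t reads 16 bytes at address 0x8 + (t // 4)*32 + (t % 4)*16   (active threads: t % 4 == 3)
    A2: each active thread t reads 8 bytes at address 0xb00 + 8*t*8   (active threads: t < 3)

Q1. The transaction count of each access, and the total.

A1: 2 transactions
A2: 3 transactions

Answer: 2,3; total 5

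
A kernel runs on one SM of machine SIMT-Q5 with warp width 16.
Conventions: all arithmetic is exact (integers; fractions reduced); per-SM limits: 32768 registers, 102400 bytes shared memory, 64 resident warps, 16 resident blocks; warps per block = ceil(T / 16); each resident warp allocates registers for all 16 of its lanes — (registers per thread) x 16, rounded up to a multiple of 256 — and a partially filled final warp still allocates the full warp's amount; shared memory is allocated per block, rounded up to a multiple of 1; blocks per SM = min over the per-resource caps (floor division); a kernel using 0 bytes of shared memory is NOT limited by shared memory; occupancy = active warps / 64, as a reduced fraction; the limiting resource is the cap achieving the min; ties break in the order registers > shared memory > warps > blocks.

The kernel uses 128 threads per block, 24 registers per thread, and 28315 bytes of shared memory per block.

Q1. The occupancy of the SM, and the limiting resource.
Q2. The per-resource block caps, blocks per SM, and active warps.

Answer: occupancy 3/8, limited by shared memory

registers: 8 blocks
shared memory: 3 blocks
warps: 8 blocks
blocks: 16 blocks

Answer: 3 blocks, 24 active warps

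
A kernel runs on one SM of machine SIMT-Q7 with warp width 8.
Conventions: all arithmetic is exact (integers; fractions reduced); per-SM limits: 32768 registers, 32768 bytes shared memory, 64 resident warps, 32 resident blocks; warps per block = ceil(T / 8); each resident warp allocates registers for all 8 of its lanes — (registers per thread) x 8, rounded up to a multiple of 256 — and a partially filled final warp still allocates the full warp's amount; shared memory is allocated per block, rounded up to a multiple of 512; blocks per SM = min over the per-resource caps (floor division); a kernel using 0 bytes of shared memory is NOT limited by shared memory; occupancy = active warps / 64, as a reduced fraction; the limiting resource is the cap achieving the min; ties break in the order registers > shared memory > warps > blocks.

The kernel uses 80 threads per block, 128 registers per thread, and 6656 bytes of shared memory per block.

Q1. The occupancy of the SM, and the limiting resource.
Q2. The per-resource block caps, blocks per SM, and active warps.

Answer: occupancy 15/32, limited by registers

registers: 3 blocks
shared memory: 4 blocks
warps: 6 blocks
blocks: 32 blocks

Answer: 3 blocks, 30 active warps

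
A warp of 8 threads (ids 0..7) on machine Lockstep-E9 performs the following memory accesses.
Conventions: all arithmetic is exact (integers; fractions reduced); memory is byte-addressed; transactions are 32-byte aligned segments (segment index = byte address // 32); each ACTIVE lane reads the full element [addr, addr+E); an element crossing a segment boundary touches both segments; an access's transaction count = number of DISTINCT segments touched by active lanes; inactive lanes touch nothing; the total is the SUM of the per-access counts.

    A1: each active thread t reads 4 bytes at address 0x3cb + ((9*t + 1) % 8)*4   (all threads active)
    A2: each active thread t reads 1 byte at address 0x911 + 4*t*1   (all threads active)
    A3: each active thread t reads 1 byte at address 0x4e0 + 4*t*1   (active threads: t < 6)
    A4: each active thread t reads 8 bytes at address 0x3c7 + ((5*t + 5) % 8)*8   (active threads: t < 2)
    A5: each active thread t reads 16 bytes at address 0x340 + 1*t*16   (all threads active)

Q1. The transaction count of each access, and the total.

A1: 2 transactions
A2: 2 transactions
A3: 1 transaction
A4: 2 transactions
A5: 4 transactions

Answer: 2,2,1,2,4; total 11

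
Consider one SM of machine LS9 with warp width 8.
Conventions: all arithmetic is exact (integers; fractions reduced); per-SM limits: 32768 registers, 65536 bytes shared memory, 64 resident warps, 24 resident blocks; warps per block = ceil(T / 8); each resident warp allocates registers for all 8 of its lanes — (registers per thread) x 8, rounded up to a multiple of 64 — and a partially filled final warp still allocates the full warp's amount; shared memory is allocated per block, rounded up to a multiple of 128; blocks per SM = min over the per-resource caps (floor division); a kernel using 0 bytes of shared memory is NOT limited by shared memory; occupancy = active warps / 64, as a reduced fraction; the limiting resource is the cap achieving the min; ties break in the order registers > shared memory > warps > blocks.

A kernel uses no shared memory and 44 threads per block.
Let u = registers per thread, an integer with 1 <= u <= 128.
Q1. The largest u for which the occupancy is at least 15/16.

Answer: u = 64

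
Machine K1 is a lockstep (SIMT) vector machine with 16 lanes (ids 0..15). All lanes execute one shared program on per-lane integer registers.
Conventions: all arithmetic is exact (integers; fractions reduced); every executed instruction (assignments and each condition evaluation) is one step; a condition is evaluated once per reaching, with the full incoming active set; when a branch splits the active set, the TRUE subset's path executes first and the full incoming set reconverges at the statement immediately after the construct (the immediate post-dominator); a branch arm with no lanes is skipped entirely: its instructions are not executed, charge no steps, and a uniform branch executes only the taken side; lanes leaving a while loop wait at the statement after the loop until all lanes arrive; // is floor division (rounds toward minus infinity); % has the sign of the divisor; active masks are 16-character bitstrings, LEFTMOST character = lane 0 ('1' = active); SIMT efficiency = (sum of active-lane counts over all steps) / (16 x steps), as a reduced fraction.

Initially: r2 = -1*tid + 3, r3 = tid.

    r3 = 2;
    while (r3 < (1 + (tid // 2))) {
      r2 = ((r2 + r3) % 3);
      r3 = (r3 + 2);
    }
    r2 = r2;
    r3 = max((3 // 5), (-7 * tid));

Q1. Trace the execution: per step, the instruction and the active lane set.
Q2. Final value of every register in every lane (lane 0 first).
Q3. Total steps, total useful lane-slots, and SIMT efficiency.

step 0: r3 <- 2                      1111111111111111
step 1: eval (r3 < (1 + (tid // 2))) 1111111111111111
step 2: r2 <- ((r2 + r3) % 3)        0000111111111111
step 3: r3 <- (r3 + 2)               0000111111111111
step 4: eval (r3 < (1 + (tid // 2))) 0000111111111111
step 5: r2 <- ((r2 + r3) % 3)        0000000011111111
step 6: r3 <- (r3 + 2)               0000000011111111
step 7: eval (r3 < (1 + (tid // 2))) 0000000011111111
step 8: r2 <- ((r2 + r3) % 3)        0000000000001111
step 9: r3 <- (r3 + 2)               0000000000001111
step 10: eval (r3 < (1 + (tid // 2))) 0000000000001111
step 11: r2 <- r2                     1111111111111111
step 12: r3 <- max((3 // 5), (-7 * tid)) 1111111111111111

Answer: 13 steps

r2: 3,2,1,0,1,0,2,1,1,0,2,1,0,2,1,0
r3: 0,0,0,0,0,0,0,0,0,0,0,0,0,0,0,0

steps = 13; useful = 136; efficiency = 136/208 = 17/26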